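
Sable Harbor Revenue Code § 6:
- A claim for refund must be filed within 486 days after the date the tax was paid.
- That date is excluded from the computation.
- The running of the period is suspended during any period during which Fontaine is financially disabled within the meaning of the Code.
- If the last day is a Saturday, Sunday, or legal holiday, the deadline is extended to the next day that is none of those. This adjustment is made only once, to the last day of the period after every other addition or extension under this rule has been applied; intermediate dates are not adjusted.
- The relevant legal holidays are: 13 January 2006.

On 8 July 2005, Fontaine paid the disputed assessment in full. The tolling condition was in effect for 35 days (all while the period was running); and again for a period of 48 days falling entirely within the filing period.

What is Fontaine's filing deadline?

486 days after 8 July 2005 is November 6, 2006.
Tolling adds 35 days: November 6, 2006 + 35 days = December 11, 2006.
Tolling adds 48 days: December 11, 2006 + 48 days = January 28, 2007.
January 28, 2007 is Sunday. The next qualifying day is January 29, 2007.

January 29, 2007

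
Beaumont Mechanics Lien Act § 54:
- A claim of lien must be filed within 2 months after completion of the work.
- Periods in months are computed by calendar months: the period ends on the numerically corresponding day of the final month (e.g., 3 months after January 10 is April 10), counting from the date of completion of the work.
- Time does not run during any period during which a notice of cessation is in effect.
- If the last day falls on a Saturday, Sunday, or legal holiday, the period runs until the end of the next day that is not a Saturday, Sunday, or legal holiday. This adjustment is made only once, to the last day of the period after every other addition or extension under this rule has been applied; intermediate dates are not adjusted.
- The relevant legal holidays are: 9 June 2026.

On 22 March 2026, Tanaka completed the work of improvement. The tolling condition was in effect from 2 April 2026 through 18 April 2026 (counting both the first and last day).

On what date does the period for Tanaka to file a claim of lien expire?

2 months after 22 March 2026 is May 22, 2026.
From April 2, 2026 through April 18, 2026 inclusive is 17 days; tolling adds 17 days: May 22, 2026 + 17 days = June 8, 2026.
June 8, 2026 is a Monday and not a legal holiday, so no extension applies.

June 8, 2026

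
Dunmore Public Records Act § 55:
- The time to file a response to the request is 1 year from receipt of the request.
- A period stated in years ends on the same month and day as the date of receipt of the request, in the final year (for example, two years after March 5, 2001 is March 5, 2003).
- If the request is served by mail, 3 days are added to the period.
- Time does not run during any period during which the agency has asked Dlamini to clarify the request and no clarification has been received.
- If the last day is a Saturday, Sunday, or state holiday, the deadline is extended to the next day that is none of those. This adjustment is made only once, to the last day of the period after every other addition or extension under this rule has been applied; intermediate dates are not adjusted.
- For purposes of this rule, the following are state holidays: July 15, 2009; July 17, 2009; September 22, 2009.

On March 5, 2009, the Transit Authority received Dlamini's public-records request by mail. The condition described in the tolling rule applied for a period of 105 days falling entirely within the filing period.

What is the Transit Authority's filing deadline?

1 year after March 5, 2009 is March 5, 2010.
Service was by mail, adding 3 days: March 5, 2010 + 3 days = March 8, 2010.
Tolling adds 105 days: March 8, 2010 + 105 days = June 21, 2010.
June 21, 2010 is a Monday and not a state holiday, so no extension applies.

June 21, 2010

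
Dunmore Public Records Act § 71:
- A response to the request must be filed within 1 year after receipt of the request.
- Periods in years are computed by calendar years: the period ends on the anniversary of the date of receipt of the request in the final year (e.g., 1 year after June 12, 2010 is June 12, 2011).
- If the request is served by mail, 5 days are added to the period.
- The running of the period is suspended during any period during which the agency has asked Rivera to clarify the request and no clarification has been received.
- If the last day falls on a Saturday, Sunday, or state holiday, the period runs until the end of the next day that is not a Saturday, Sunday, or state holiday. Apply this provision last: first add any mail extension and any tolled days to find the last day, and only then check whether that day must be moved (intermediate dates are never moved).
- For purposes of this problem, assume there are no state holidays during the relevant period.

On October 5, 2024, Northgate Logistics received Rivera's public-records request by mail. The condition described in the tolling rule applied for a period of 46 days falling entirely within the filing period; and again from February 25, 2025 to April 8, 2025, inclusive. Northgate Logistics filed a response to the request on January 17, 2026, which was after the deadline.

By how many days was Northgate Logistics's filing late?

1 year after October 5, 2024 is October 5, 2025.
Service was by mail, adding 5 days: October 5, 2025 + 5 days = October 10, 2025.
Tolling adds 46 days: October 10, 2025 + 46 days = November 25, 2025.
From February 25, 2025 through April 8, 2025 inclusive is 43 days; tolling adds 43 days: November 25, 2025 + 43 days = January 7, 2026.
January 7, 2026 is a Wednesday and not a state holiday, so no extension applies.
The deadline is January 7, 2026; from January 7, 2026 to January 17, 2026 is 10 days.

10 days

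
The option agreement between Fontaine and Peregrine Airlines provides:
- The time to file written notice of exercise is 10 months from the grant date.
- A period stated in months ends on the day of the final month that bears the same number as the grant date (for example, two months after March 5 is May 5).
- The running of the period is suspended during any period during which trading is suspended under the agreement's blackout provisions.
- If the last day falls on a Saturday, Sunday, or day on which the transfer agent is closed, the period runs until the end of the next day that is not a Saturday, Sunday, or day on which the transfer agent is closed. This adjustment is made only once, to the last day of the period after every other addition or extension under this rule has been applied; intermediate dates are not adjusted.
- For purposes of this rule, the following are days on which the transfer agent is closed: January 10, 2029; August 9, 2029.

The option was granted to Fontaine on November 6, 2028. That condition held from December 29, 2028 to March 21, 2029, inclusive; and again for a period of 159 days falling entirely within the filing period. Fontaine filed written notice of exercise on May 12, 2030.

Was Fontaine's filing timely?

No

10 months after November 6, 2028 is September 6, 2029.
From December 29, 2028 through March 21, 2029 inclusive is 83 days; tolling adds 83 days: September 6, 2029 + 83 days = November 28, 2029.
Tolling adds 159 days: November 28, 2029 + 159 days = May 6, 2030.
May 6, 2030 is a Monday and not a day on which the transfer agent is closed, so no extension applies.
The deadline is May 6, 2030; the filing on May 12, 2030 is after that date.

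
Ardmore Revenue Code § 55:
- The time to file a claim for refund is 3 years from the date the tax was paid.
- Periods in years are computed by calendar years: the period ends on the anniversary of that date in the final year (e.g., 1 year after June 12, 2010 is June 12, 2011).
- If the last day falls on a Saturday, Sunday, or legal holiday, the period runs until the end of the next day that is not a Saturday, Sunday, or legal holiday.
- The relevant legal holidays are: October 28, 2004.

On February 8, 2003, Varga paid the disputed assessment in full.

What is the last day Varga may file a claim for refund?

3 years after February 8, 2003 is February 8, 2006.
February 8, 2006 is a Wednesday and not a legal holiday, so no extension applies.

February 8, 2006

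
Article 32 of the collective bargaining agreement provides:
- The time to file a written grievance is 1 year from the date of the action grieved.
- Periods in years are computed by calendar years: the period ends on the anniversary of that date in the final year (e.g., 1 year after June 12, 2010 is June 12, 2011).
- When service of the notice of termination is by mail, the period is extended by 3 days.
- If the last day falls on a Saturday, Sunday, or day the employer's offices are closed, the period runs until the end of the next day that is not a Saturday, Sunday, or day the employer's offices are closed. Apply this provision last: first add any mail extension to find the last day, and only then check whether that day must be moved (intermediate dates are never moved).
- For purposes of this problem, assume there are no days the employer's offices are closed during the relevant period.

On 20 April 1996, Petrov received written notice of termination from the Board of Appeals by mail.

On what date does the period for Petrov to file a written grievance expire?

April 23, 1997

1 year after 20 April 1996 is April 20, 1997.
Service was by mail, adding 3 days: April 20, 1997 + 3 days = April 23, 1997.
April 23, 1997 is a Wednesday and not a day the employer's offices are closed, so no extension applies.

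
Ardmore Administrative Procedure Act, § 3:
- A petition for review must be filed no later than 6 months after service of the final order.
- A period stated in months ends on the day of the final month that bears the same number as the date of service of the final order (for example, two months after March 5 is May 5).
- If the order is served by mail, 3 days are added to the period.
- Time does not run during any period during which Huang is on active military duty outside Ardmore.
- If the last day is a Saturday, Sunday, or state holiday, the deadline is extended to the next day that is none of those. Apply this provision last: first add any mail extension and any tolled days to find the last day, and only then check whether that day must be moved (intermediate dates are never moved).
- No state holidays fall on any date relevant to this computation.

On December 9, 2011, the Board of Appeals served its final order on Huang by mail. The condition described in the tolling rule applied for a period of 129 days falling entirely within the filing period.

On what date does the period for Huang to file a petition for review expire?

October 19, 2012

6 months after December 9, 2011 is June 9, 2012.
Service was by mail, adding 3 days: June 9, 2012 + 3 days = June 12, 2012.
Tolling adds 129 days: June 12, 2012 + 129 days = October 19, 2012.
October 19, 2012 is a Friday and not a state holiday, so no extension applies.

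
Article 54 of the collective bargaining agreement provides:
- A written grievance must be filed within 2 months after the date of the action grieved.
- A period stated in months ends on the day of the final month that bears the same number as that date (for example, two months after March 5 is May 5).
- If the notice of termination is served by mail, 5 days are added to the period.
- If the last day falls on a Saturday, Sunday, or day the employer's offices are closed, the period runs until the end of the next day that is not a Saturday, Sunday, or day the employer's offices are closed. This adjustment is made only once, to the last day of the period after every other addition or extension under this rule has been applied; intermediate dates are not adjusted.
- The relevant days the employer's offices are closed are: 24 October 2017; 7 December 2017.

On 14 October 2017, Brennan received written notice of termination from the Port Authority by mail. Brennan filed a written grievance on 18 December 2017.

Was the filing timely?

2 months after 14 October 2017 is December 14, 2017.
Service was by mail, adding 5 days: December 14, 2017 + 5 days = December 19, 2017.
December 19, 2017 is a Tuesday and not a day the employer's offices are closed, so no extension applies.
The deadline is December 19, 2017; the filing on December 18, 2017 is on or before that date.

Yes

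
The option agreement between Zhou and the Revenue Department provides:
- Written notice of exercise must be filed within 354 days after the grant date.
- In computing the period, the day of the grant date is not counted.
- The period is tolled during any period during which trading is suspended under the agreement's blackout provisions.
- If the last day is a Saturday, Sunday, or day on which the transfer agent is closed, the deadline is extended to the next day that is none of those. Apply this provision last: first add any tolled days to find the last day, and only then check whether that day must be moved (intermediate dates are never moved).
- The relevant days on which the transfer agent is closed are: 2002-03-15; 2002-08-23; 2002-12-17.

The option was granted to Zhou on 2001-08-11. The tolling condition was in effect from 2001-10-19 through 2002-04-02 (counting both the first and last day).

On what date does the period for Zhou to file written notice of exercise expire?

354 days after 2001-08-11 is July 31, 2002.
From October 19, 2001 through April 2, 2002 inclusive is 166 days; tolling adds 166 days: July 31, 2002 + 166 days = January 13, 2003.
January 13, 2003 is a Monday and not a day on which the transfer agent is closed, so no extension applies.

January 13, 2003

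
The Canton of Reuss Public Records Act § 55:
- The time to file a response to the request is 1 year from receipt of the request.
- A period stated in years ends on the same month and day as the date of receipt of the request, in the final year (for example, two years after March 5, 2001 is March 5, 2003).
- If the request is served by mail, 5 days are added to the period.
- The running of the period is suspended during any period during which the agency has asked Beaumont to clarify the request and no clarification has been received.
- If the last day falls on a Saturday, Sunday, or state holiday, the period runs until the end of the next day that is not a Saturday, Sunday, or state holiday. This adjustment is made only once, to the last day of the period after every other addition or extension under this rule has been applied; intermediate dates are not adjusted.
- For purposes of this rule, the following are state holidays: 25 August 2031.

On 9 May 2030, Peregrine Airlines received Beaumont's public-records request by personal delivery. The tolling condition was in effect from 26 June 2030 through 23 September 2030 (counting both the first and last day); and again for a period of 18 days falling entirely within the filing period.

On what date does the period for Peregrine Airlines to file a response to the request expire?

August 26, 2031

1 year after 9 May 2030 is May 9, 2031.
Service was not by mail, so no mail extension applies.
From June 26, 2030 through September 23, 2030 inclusive is 90 days; tolling adds 90 days: May 9, 2031 + 90 days = August 7, 2031.
Tolling adds 18 days: August 7, 2031 + 18 days = August 25, 2031.
August 25, 2031 is a listed holiday. The next qualifying day is August 26, 2031.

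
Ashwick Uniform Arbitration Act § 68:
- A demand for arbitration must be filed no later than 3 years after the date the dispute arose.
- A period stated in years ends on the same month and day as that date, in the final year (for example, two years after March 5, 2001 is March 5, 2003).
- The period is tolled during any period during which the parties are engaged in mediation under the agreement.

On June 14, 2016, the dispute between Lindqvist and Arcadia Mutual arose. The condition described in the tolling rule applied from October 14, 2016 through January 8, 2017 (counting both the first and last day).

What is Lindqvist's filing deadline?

3 years after June 14, 2016 is June 14, 2019.
From October 14, 2016 through January 8, 2017 inclusive is 87 days; tolling adds 87 days: June 14, 2019 + 87 days = September 9, 2019.

September 9, 2019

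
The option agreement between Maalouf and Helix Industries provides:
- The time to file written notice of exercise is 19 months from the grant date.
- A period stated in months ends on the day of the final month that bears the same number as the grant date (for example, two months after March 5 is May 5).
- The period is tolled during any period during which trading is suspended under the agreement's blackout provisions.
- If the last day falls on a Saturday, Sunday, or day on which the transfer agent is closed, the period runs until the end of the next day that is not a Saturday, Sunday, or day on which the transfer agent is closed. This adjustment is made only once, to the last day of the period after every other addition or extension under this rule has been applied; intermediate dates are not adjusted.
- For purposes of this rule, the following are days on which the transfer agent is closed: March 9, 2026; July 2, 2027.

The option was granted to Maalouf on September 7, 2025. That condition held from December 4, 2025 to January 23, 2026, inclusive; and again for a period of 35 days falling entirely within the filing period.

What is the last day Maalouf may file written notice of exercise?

19 months after September 7, 2025 is April 7, 2027.
From December 4, 2025 through January 23, 2026 inclusive is 51 days; tolling adds 51 days: April 7, 2027 + 51 days = May 28, 2027.
Tolling adds 35 days: May 28, 2027 + 35 days = July 2, 2027.
July 2, 2027 is a listed holiday; July 3, 2027 is Saturday; July 4, 2027 is Sunday. The next qualifying day is July 5, 2027.

July 5, 2027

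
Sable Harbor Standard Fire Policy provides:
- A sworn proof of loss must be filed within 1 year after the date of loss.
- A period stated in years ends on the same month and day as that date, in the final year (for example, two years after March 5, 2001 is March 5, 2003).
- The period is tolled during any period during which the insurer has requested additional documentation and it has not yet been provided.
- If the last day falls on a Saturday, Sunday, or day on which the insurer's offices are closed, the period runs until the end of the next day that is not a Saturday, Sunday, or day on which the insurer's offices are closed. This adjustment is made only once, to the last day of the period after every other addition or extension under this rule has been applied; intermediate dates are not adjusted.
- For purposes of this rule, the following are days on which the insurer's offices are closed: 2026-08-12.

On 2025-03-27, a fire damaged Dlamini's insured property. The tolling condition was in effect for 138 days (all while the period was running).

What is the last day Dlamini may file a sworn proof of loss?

August 13, 2026

1 year after 2025-03-27 is March 27, 2026.
Tolling adds 138 days: March 27, 2026 + 138 days = August 12, 2026.
August 12, 2026 is a listed holiday. The next qualifying day is August 13, 2026.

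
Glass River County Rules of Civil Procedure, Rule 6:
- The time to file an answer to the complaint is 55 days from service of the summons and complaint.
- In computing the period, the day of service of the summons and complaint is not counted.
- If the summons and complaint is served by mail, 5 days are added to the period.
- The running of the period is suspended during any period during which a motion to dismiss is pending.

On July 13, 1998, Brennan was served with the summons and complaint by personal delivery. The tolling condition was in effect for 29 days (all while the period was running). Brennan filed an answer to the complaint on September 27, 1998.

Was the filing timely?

55 days after July 13, 1998 is September 6, 1998.
Service was not by mail, so no mail extension applies.
Tolling adds 29 days: September 6, 1998 + 29 days = October 5, 1998.
The deadline is October 5, 1998; the filing on September 27, 1998 is on or before that date.

Yes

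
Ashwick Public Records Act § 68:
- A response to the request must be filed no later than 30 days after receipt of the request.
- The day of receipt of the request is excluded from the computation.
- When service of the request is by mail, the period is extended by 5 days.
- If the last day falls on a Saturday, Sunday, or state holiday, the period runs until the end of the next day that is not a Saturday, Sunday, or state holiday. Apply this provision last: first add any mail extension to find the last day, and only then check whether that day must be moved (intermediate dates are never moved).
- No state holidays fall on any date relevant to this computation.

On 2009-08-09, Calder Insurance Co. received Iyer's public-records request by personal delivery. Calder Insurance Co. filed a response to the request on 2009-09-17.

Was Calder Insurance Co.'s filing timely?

No

30 days after 2009-08-09 is September 8, 2009.
Service was not by mail, so no mail extension applies.
September 8, 2009 is a Tuesday and not a state holiday, so no extension applies.
The deadline is September 8, 2009; the filing on September 17, 2009 is after that date.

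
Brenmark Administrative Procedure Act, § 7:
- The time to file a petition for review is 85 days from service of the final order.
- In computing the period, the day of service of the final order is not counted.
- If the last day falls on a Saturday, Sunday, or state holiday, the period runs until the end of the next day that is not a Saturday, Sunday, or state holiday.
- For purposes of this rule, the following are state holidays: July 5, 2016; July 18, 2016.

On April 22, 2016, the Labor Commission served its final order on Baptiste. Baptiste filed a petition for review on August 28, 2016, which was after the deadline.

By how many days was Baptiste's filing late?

40 days

85 days after April 22, 2016 is July 16, 2016.
July 16, 2016 is Saturday; July 17, 2016 is Sunday; July 18, 2016 is a listed holiday. The next qualifying day is July 19, 2016.
The deadline is July 19, 2016; from July 19, 2016 to August 28, 2016 is 40 days.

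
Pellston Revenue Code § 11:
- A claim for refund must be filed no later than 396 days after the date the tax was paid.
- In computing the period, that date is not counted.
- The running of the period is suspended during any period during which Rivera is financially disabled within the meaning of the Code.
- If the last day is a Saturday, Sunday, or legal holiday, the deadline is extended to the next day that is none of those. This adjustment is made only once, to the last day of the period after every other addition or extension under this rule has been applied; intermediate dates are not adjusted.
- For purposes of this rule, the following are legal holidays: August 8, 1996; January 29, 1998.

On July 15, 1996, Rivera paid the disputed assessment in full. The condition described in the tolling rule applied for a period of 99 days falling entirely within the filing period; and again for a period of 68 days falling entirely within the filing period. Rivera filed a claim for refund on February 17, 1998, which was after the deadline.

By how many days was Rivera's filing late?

396 days after July 15, 1996 is August 15, 1997.
Tolling adds 99 days: August 15, 1997 + 99 days = November 22, 1997.
Tolling adds 68 days: November 22, 1997 + 68 days = January 29, 1998.
January 29, 1998 is a listed holiday. The next qualifying day is January 30, 1998.
The deadline is January 30, 1998; from January 30, 1998 to February 17, 1998 is 18 days.

18 days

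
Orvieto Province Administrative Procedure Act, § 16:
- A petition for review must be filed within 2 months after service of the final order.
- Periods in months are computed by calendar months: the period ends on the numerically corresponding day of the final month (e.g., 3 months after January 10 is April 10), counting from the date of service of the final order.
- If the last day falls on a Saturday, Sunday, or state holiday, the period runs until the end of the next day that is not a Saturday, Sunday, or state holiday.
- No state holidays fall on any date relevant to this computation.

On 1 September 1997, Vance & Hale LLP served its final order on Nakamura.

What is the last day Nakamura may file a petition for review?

November 3, 1997

2 months after 1 September 1997 is November 1, 1997.
November 1, 1997 is Saturday; November 2, 1997 is Sunday. The next qualifying day is November 3, 1997.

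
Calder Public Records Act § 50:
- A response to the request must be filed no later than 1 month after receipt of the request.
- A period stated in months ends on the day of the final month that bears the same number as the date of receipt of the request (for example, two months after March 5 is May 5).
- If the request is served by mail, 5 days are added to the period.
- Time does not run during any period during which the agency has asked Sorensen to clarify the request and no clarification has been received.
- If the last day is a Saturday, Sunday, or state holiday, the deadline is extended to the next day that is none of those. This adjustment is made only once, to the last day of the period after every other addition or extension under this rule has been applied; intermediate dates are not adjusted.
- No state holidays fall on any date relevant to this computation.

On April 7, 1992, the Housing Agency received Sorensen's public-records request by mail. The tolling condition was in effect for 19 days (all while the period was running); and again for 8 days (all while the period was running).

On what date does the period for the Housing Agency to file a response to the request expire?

June 8, 1992

1 month after April 7, 1992 is May 7, 1992.
Service was by mail, adding 5 days: May 7, 1992 + 5 days = May 12, 1992.
Tolling adds 19 days: May 12, 1992 + 19 days = May 31, 1992.
Tolling adds 8 days: May 31, 1992 + 8 days = June 8, 1992.
June 8, 1992 is a Monday and not a state holiday, so no extension applies.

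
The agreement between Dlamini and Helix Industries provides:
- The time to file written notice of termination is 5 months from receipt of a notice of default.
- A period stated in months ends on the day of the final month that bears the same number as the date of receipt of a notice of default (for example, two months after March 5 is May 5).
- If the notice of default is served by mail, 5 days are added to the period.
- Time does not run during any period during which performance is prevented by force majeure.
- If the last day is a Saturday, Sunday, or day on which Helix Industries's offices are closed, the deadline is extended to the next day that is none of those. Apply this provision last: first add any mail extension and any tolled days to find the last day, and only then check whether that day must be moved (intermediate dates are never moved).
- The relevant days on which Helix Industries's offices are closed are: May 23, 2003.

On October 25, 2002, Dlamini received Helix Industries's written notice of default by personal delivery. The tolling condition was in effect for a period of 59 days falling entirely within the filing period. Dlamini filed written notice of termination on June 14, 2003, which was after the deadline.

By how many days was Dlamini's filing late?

5 months after October 25, 2002 is March 25, 2003.
Service was not by mail, so no mail extension applies.
Tolling adds 59 days: March 25, 2003 + 59 days = May 23, 2003.
May 23, 2003 is a listed holiday; May 24, 2003 is Saturday; May 25, 2003 is Sunday. The next qualifying day is May 26, 2003.
The deadline is May 26, 2003; from May 26, 2003 to June 14, 2003 is 19 days.

19 days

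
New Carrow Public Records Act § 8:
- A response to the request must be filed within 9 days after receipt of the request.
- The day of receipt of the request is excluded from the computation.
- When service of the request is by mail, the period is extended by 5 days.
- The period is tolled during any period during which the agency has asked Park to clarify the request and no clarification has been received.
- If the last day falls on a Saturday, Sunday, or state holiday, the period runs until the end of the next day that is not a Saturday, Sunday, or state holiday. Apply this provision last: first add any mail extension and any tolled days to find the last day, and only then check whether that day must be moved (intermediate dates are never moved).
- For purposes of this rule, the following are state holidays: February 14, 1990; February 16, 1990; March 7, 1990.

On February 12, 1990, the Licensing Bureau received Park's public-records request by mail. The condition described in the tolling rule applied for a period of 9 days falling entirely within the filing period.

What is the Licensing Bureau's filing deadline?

March 8, 1990

9 days after February 12, 1990 is February 21, 1990.
Service was by mail, adding 5 days: February 21, 1990 + 5 days = February 26, 1990.
Tolling adds 9 days: February 26, 1990 + 9 days = March 7, 1990.
March 7, 1990 is a listed holiday. The next qualifying day is March 8, 1990.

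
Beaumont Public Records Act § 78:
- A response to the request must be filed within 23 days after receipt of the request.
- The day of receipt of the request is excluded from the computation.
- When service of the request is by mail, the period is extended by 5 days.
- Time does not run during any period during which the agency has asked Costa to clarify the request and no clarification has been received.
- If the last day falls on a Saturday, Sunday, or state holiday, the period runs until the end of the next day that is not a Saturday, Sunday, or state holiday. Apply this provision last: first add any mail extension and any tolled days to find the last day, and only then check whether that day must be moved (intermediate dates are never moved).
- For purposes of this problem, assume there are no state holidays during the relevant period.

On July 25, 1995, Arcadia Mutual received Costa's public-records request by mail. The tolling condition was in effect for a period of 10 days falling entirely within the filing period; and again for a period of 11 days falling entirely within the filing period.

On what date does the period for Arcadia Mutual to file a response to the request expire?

23 days after July 25, 1995 is August 17, 1995.
Service was by mail, adding 5 days: August 17, 1995 + 5 days = August 22, 1995.
Tolling adds 10 days: August 22, 1995 + 10 days = September 1, 1995.
Tolling adds 11 days: September 1, 1995 + 11 days = September 12, 1995.
September 12, 1995 is a Tuesday and not a state holiday, so no extension applies.

September 12, 1995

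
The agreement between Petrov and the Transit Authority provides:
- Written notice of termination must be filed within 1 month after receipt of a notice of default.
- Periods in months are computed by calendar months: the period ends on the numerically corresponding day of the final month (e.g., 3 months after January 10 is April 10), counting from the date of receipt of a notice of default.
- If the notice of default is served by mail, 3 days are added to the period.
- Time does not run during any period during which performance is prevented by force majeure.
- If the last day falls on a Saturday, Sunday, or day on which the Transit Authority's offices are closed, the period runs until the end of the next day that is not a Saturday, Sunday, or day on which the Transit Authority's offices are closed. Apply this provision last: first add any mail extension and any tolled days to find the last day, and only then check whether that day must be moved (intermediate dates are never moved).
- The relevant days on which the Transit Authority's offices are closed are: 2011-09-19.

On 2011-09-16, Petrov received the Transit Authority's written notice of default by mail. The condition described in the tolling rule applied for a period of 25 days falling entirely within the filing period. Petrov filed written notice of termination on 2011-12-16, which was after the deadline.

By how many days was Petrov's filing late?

1 month after 2011-09-16 is October 16, 2011.
Service was by mail, adding 3 days: October 16, 2011 + 3 days = October 19, 2011.
Tolling adds 25 days: October 19, 2011 + 25 days = November 13, 2011.
November 13, 2011 is Sunday. The next qualifying day is November 14, 2011.
The deadline is November 14, 2011; from November 14, 2011 to December 16, 2011 is 32 days.

32 days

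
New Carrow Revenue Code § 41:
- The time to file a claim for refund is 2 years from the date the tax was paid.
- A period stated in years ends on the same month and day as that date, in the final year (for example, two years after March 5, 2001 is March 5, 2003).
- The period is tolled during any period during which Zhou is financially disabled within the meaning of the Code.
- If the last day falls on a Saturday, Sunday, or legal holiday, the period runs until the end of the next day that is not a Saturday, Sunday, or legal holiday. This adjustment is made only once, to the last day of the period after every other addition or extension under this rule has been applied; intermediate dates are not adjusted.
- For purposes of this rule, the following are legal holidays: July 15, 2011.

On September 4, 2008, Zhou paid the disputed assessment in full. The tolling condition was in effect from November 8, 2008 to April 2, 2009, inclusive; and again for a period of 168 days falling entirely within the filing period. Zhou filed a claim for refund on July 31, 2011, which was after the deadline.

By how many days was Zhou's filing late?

13 days

2 years after September 4, 2008 is September 4, 2010.
From November 8, 2008 through April 2, 2009 inclusive is 146 days; tolling adds 146 days: September 4, 2010 + 146 days = January 28, 2011.
Tolling adds 168 days: January 28, 2011 + 168 days = July 15, 2011.
July 15, 2011 is a listed holiday; July 16, 2011 is Saturday; July 17, 2011 is Sunday. The next qualifying day is July 18, 2011.
The deadline is July 18, 2011; from July 18, 2011 to July 31, 2011 is 13 days.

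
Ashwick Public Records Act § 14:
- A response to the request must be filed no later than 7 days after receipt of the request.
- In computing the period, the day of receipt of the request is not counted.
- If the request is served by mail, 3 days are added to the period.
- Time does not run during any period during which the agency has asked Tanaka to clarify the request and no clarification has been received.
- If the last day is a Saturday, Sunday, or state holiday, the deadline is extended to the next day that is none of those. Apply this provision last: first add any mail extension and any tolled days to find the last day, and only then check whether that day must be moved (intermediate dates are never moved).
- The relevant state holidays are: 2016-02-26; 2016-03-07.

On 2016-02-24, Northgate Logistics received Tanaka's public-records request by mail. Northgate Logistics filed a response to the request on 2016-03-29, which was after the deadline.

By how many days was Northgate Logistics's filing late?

21 days

7 days after 2016-02-24 is March 2, 2016.
Service was by mail, adding 3 days: March 2, 2016 + 3 days = March 5, 2016.
March 5, 2016 is Saturday; March 6, 2016 is Sunday; March 7, 2016 is a listed holiday. The next qualifying day is March 8, 2016.
The deadline is March 8, 2016; from March 8, 2016 to March 29, 2016 is 21 days.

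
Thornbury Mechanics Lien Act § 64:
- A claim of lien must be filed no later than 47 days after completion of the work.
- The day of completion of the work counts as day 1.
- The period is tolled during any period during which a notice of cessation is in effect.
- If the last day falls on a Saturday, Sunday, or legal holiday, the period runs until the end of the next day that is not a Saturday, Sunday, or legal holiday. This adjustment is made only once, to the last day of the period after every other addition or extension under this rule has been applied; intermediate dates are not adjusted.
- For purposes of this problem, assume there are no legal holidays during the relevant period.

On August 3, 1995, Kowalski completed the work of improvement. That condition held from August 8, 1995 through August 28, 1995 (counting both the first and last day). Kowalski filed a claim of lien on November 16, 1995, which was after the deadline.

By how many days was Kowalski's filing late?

Counting August 3, 1995 as day 1, day 47 is September 18, 1995.
From August 8, 1995 through August 28, 1995 inclusive is 21 days; tolling adds 21 days: September 18, 1995 + 21 days = October 9, 1995.
October 9, 1995 is a Monday and not a legal holiday, so no extension applies.
The deadline is October 9, 1995; from October 9, 1995 to November 16, 1995 is 38 days.

38 days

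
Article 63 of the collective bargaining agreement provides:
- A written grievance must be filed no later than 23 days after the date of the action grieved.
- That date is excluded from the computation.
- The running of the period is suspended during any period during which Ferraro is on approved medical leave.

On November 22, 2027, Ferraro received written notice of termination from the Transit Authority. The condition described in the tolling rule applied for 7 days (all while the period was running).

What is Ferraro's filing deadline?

23 days after November 22, 2027 is December 15, 2027.
Tolling adds 7 days: December 15, 2027 + 7 days = December 22, 2027.

December 22, 2027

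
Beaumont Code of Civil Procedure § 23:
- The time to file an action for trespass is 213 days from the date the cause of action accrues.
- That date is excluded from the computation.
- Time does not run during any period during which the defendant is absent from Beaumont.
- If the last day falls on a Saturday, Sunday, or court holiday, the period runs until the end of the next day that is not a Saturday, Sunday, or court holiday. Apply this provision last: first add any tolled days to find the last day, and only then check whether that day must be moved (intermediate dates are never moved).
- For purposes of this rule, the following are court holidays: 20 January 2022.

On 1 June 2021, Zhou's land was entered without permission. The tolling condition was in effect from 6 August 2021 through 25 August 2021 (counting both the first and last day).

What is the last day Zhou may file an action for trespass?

213 days after 1 June 2021 is December 31, 2021.
From August 6, 2021 through August 25, 2021 inclusive is 20 days; tolling adds 20 days: December 31, 2021 + 20 days = January 20, 2022.
January 20, 2022 is a listed holiday. The next qualifying day is January 21, 2022.

January 21, 2022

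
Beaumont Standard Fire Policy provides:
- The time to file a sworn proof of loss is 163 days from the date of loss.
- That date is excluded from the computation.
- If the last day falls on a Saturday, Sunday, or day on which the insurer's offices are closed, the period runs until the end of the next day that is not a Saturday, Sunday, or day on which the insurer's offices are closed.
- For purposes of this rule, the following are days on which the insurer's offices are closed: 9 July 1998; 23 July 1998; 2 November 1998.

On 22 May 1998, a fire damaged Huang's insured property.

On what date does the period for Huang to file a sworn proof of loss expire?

November 3, 1998

163 days after 22 May 1998 is November 1, 1998.
November 1, 1998 is Sunday; November 2, 1998 is a listed holiday. The next qualifying day is November 3, 1998.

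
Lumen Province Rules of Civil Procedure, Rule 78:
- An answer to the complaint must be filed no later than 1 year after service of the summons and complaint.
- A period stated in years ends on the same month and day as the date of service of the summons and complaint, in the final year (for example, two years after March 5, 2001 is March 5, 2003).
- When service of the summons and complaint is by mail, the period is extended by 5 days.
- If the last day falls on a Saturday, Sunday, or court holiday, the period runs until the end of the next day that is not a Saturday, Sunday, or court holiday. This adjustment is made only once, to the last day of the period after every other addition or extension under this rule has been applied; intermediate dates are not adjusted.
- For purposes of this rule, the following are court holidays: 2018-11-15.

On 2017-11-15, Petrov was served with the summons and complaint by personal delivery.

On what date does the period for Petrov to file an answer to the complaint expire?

1 year after 2017-11-15 is November 15, 2018.
Service was not by mail, so no mail extension applies.
November 15, 2018 is a listed holiday. The next qualifying day is November 16, 2018.

November 16, 2018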